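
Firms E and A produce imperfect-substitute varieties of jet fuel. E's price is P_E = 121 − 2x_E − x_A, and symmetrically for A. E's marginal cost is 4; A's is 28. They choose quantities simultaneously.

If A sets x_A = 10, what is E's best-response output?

26.75

Firm E's profit: π = x_E(121 − 2x_E − x_A) − 4x_E.
∂π/∂x_E = 117 − 4x_E − x_A = 0 ⇒ x_E = 29.25 − 0.25x_A.
At x_A = 10: x_E = 29.25 − 0.25·10 = 26.75.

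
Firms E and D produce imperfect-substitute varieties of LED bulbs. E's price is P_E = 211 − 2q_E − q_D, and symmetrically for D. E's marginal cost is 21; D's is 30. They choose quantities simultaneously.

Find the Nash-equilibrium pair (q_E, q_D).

38.6, 35.6

Firm E's profit: π = q_E(211 − 2q_E − q_D) − 21q_E.
∂π/∂q_E = 190 − 4q_E − q_D = 0 ⇒ q_E = 47.5 − 0.25q_D.
Similarly q_D = 45.25 − 0.25q_E.
Substituting the second reaction function into the first: q_E = 47.5 − 0.25(45.25 − 0.25q_E), which gives 0.9375q_E = 36.1875 ⇒ q_E = 38.6.
Then q_D = 45.25 − 0.25·38.6 = 35.6.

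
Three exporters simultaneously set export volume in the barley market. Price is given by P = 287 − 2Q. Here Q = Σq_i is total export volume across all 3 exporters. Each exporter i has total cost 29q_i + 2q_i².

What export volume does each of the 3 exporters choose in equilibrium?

A representative exporter's profit is π_i = q_i(287 − 2Q) − 29q_i − 2q_i², with Q = q_i + Σ_{j≠i} q_j.
First-order condition: 258 − 8q_i − 2Σ_{j≠i} q_j = 0.
In a symmetric equilibrium every exporter chooses the same q, so Σ_{j≠i} q_j = 2q. The condition becomes 258 − 12q = 0, giving q = 258/12 = 21.5.

21.5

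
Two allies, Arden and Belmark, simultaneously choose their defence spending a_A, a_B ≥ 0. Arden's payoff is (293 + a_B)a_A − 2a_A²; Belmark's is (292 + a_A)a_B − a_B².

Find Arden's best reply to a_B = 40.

83.25

Expanding Arden's payoff: 293a_A + a_Ba_A − 2a_A².
∂π/∂a_A = 293 + a_B − 4a_A = 0, so a_A = 73.25 + 0.25a_B.
At a_B = 40: a_A = 73.25 + 0.25·40 = 83.25.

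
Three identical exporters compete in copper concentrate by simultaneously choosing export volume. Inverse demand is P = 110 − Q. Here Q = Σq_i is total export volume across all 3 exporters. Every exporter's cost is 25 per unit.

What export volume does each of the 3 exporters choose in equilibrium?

21.25

A representative exporter's profit is π_i = q_i(110 − Q) − 25q_i, with Q = q_i + Σ_{j≠i} q_j.
First-order condition: 85 − 2q_i − Σ_{j≠i} q_j = 0.
With identical exporters, set every q_j = q: then 85 − 2q − 2q = 0, i.e. q = 85/4 = 21.25.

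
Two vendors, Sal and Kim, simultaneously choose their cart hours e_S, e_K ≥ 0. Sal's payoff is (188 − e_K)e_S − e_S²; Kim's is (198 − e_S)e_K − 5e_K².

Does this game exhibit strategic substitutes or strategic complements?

Expanding Sal's payoff: 188e_S − e_Ke_S − e_S².
∂π/∂e_S = 188 − e_K − 2e_S = 0, so e_S = 94 − 0.5e_K.
The best-response slope de_S/de_K = −0.5 < 0: the reaction function is downward-sloping, so the choices are strategic substitutes.

strategic substitutes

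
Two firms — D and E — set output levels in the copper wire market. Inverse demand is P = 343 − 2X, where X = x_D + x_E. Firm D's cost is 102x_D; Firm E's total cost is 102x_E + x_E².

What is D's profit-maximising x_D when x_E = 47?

Firm D's profit: π = x_D(343 − 2(x_D + x_E)) − 102x_D.
∂π/∂x_D = 241 − 4x_D − 2x_E = 0, so x_D = 60.25 − 0.5x_E.
At x_E = 47: x_D = 60.25 − 0.5·47 = 36.75.

36.75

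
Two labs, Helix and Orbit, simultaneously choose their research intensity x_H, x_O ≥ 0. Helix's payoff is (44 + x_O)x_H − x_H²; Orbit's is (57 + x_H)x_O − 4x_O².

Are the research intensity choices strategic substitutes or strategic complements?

strategic complements

Expanding Helix's payoff: 44x_H + x_Ox_H − x_H².
∂π/∂x_H = 44 + x_O − 2x_H = 0, so x_H = 22 + 0.5x_O.
The best-response slope dx_H/dx_O = 0.5 > 0: the reaction function is upward-sloping, so the choices are strategic complements.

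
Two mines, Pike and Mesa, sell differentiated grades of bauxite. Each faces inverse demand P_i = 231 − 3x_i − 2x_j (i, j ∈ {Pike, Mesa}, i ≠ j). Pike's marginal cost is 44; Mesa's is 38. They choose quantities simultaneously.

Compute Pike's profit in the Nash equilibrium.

Mine Pike's profit: π = x_{Pike}(231 − 3x_{Pike} − 2x_{Mesa}) − 44x_{Pike}.
∂π/∂x_{Pike} = 187 − 6x_{Pike} − 2x_{Mesa} = 0 ⇒ x_{Pike} = 187/6 − (1/3)x_{Mesa}.
Similarly x_{Mesa} = 193/6 − (1/3)x_{Pike}.
Substituting the second reaction function into the first: x_{Pike} = 187/6 − (1/3)(193/6 − (1/3)x_{Pike}), which gives (8/9)x_{Pike} = 184/9 ⇒ x_{Pike} = 23.
Then x_{Mesa} = 193/6 − (1/3)·23 = 24.5.
P_{Pike} = 231 − 3·23 − 2·24.5 = 113.
Profit = (113 − 44)·23 = 1587.

1587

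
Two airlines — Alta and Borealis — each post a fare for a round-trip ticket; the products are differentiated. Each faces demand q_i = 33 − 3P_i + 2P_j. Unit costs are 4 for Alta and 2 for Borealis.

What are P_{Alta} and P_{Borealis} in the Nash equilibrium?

10.875, 10.125

Alta's profit: π = (P_{Alta} − 4)(33 − 3P_{Alta} + 2P_{Borealis}).
∂π/∂P_{Alta} = 45 − 6P_{Alta} + 2P_{Borealis} = 0 ⇒ P_{Alta} = 7.5 + (1/3)P_{Borealis}.
Similarly P_{Borealis} = 6.5 + (1/3)P_{Alta}.
Substituting the second reaction function into the first: P_{Alta} = 7.5 + (1/3)(6.5 + (1/3)P_{Alta}), which gives (8/9)P_{Alta} = 29/3 ⇒ P_{Alta} = 10.875.
Then P_{Borealis} = 6.5 + (1/3)·10.875 = 10.125.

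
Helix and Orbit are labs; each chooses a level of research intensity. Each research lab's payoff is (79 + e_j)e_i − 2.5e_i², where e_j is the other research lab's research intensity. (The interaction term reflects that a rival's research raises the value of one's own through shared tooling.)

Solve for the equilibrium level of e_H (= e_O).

Helix's payoff is (79 + e_O)e_H − 2.5e_H².
∂π/∂e_H = 79 + e_O − 5e_H = 0, so e_H = 15.8 + 0.2e_O.
The game is symmetric, so in equilibrium e_O = e_H: the reaction function gives 0.8e_H = 15.8, hence e_H = 19.75.

19.75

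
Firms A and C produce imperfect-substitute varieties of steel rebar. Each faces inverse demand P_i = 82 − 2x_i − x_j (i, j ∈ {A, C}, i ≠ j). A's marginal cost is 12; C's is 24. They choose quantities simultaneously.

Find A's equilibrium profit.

438.08

Firm A's profit: π = x_A(82 − 2x_A − x_C) − 12x_A.
∂π/∂x_A = 70 − 4x_A − x_C = 0 ⇒ x_A = 17.5 − 0.25x_C.
Similarly x_C = 14.5 − 0.25x_A.
Substituting the second reaction function into the first: x_A = 17.5 − 0.25(14.5 − 0.25x_A), which gives 0.9375x_A = 13.875 ⇒ x_A = 14.8.
Then x_C = 14.5 − 0.25·14.8 = 10.8.
P_A = 82 − 2·14.8 − 10.8 = 41.6.
Profit = (41.6 − 12)·14.8 = 438.08.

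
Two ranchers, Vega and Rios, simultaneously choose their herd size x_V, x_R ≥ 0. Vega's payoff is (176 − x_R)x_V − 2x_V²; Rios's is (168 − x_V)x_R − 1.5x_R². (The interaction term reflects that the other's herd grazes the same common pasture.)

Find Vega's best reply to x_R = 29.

36.75

Expanding Vega's payoff: 176x_V − x_Rx_V − 2x_V².
∂π/∂x_V = 176 − x_R − 4x_V = 0, so x_V = 44 − 0.25x_R.
At x_R = 29: x_V = 44 − 0.25·29 = 36.75.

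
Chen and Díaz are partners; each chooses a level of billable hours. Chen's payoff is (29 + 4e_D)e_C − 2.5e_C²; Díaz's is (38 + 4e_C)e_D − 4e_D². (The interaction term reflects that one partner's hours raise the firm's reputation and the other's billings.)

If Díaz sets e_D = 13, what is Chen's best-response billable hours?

16.2

Expanding Chen's payoff: 29e_C + 4e_De_C − 2.5e_C².
∂π/∂e_C = 29 + 4e_D − 5e_C = 0, so e_C = 5.8 + 0.8e_D.
At e_D = 13: e_C = 5.8 + 0.8·13 = 16.2.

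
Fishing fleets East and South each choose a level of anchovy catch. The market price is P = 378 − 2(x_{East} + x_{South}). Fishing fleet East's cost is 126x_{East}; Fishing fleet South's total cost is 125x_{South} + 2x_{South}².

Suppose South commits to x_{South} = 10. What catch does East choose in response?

58

Fishing fleet East's profit: π = x_{East}(378 − 2(x_{East} + x_{South})) − 126x_{East}.
∂π/∂x_{East} = 252 − 4x_{East} − 2x_{South} = 0, so x_{East} = 63 − 0.5x_{South}.
At x_{South} = 10: x_{East} = 63 − 0.5·10 = 58.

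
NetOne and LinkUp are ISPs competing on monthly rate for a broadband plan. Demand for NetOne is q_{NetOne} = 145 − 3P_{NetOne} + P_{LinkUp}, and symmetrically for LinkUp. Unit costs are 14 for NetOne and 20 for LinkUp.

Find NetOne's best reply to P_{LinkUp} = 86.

45.5

NetOne's profit: π = (P_{NetOne} − 14)(145 − 3P_{NetOne} + P_{LinkUp}).
∂π/∂P_{NetOne} = 187 − 6P_{NetOne} + P_{LinkUp} = 0 ⇒ P_{NetOne} = 187/6 + (1/6)P_{LinkUp}.
At P_{LinkUp} = 86: P_{NetOne} = 187/6 + (1/6)·86 = 45.5.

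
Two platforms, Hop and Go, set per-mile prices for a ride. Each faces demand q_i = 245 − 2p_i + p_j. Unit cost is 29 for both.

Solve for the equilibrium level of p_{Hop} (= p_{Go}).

101

Hop's profit: π = (p_{Hop} − 29)(245 − 2p_{Hop} + p_{Go}).
∂π/∂p_{Hop} = 303 − 4p_{Hop} + p_{Go} = 0 ⇒ p_{Hop} = 75.75 + 0.25p_{Go}.
The game is symmetric, so in equilibrium p_{Go} = p_{Hop}: the reaction function gives 0.75p_{Hop} = 75.75, hence p_{Hop} = 101.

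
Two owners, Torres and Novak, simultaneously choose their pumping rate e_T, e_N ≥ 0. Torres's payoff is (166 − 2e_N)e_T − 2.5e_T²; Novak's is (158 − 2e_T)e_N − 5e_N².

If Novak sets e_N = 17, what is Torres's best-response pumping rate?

Expanding Torres's payoff: 166e_T − 2e_Ne_T − 2.5e_T².
∂π/∂e_T = 166 − 2e_N − 5e_T = 0, so e_T = 33.2 − 0.4e_N.
At e_N = 17: e_T = 33.2 − 0.4·17 = 26.4.

26.4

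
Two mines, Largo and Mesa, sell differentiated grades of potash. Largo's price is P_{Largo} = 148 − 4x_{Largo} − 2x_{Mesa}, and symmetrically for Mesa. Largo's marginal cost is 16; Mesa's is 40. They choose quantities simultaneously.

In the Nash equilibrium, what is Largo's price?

72

Mine Largo's profit: π = x_{Largo}(148 − 4x_{Largo} − 2x_{Mesa}) − 16x_{Largo}.
∂π/∂x_{Largo} = 132 − 8x_{Largo} − 2x_{Mesa} = 0 ⇒ x_{Largo} = 16.5 − 0.25x_{Mesa}.
Similarly x_{Mesa} = 13.5 − 0.25x_{Largo}.
Plugging x_{Mesa} into Largo's best response: x_{Largo} = 16.5 − 0.25(13.5 − 0.25x_{Largo}) ⇒ 0.9375x_{Largo} = 13.125, so x_{Largo} = 14.
Then x_{Mesa} = 13.5 − 0.25·14 = 10.
P_{Largo} = 148 − 4·14 − 2·10 = 72.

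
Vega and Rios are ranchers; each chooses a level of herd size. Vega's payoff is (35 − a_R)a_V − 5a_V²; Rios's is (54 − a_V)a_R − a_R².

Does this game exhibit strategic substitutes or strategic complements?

strategic substitutes

Expanding Vega's payoff: 35a_V − a_Ra_V − 5a_V².
∂π/∂a_V = 35 − a_R − 10a_V = 0, so a_V = 3.5 − 0.1a_R.
The best-response slope da_V/da_R = −0.1 < 0: the reaction function is downward-sloping, so the choices are strategic substitutes.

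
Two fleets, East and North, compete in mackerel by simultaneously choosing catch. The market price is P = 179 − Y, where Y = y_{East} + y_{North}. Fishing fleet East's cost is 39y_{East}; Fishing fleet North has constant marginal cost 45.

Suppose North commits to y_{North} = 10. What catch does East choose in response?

65

Fishing fleet East's profit: π = y_{East}(179 − (y_{East} + y_{North})) − 39y_{East}.
∂π/∂y_{East} = 140 − 2y_{East} − y_{North} = 0, so y_{East} = 70 − 0.5y_{North}.
At y_{North} = 10: y_{East} = 70 − 0.5·10 = 65.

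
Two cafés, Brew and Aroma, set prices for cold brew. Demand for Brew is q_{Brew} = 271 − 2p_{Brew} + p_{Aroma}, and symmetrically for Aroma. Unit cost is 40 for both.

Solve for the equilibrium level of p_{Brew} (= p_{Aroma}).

117

Brew's profit: π = (p_{Brew} − 40)(271 − 2p_{Brew} + p_{Aroma}).
∂π/∂p_{Brew} = 351 − 4p_{Brew} + p_{Aroma} = 0 ⇒ p_{Brew} = 87.75 + 0.25p_{Aroma}.
Setting p_{Brew} = p_{Aroma} in the reaction function: p_{Brew} = 87.75 + 0.25p_{Brew}, so p_{Brew} = 87.75 / 0.75 = 117.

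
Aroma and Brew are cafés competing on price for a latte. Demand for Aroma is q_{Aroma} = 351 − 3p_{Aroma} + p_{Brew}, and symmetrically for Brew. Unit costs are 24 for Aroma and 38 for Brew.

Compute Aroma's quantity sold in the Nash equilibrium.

185.4

Aroma's profit: π = (p_{Aroma} − 24)(351 − 3p_{Aroma} + p_{Brew}).
∂π/∂p_{Aroma} = 423 − 6p_{Aroma} + p_{Brew} = 0 ⇒ p_{Aroma} = 70.5 + (1/6)p_{Brew}.
Similarly p_{Brew} = 77.5 + (1/6)p_{Aroma}.
Substituting the second reaction function into the first: p_{Aroma} = 70.5 + (1/6)(77.5 + (1/6)p_{Aroma}), which gives (35/36)p_{Aroma} = 1001/12 ⇒ p_{Aroma} = 85.8.
Then p_{Brew} = 77.5 + (1/6)·85.8 = 91.8.
q_{Aroma} = 351 − 3·85.8 + 91.8 = 185.4.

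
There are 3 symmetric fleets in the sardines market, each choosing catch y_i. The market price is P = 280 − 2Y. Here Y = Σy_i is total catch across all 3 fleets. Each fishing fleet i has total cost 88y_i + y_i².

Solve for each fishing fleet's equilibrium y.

19.2

A representative fishing fleet's profit is π_i = y_i(280 − 2Y) − 88y_i − y_i², with Y = y_i + Σ_{j≠i} y_j.
First-order condition: 192 − 6y_i − 2Σ_{j≠i} y_j = 0.
With identical fishing fleets, set every y_j = y: then 192 − 6y − 4y = 0, i.e. y = 192/10 = 19.2.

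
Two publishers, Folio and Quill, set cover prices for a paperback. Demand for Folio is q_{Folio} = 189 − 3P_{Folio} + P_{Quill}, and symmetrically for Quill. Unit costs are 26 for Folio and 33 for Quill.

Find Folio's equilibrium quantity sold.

Folio's profit: π = (P_{Folio} − 26)(189 − 3P_{Folio} + P_{Quill}).
∂π/∂P_{Folio} = 267 − 6P_{Folio} + P_{Quill} = 0 ⇒ P_{Folio} = 44.5 + (1/6)P_{Quill}.
Similarly P_{Quill} = 48 + (1/6)P_{Folio}.
Plugging P_{Quill} into Folio's best response: P_{Folio} = 44.5 + (1/6)(48 + (1/6)P_{Folio}) ⇒ (35/36)P_{Folio} = 52.5, so P_{Folio} = 54.
Then P_{Quill} = 48 + (1/6)·54 = 57.
q_{Folio} = 189 − 3·54 + 57 = 84.

84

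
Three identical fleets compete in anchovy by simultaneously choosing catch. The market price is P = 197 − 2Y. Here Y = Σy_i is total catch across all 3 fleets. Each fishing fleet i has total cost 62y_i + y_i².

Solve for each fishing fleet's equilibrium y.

13.5

A representative fishing fleet's profit is π_i = y_i(197 − 2Y) − 62y_i − y_i², with Y = y_i + Σ_{j≠i} y_j.
First-order condition: 135 − 6y_i − 2Σ_{j≠i} y_j = 0.
With identical fishing fleets, set every y_j = y: then 135 − 6y − 4y = 0, i.e. y = 135/10 = 13.5.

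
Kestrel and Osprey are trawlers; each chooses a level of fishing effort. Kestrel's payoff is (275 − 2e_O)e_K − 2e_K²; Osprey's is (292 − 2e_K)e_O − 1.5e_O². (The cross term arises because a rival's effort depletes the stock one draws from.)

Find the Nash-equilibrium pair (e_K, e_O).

30.125, 77.25

Expanding Kestrel's payoff: 275e_K − 2e_Oe_K − 2e_K².
∂π/∂e_K = 275 − 2e_O − 4e_K = 0, so e_K = 68.75 − 0.5e_O.
Likewise for Osprey: e_O = 292/3 − (2/3)e_K.
Plugging e_O into Kestrel's best response: e_K = 68.75 − 0.5(292/3 − (2/3)e_K) ⇒ (2/3)e_K = 241/12, so e_K = 30.125.
Then e_O = 292/3 − (2/3)·30.125 = 77.25.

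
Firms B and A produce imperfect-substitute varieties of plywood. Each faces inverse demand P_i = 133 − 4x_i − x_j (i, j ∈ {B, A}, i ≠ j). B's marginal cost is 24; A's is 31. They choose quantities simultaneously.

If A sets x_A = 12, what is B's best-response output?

Firm B's profit: π = x_B(133 − 4x_B − x_A) − 24x_B.
∂π/∂x_B = 109 − 8x_B − x_A = 0 ⇒ x_B = 13.625 − 0.125x_A.
At x_A = 12: x_B = 13.625 − 0.125·12 = 12.125.

12.125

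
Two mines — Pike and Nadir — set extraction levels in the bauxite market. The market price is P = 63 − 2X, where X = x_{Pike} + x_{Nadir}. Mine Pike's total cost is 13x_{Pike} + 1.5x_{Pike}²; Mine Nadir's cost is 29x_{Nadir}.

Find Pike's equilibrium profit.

Mine Pike's profit: π = x_{Pike}(63 − 2(x_{Pike} + x_{Nadir})) − 13x_{Pike} − 1.5x_{Pike}².
∂π/∂x_{Pike} = 50 − 7x_{Pike} − 2x_{Nadir} = 0, so x_{Pike} = 50/7 − (2/7)x_{Nadir}.
For Nadir: ∂π/∂x_{Nadir} = 34 − 4x_{Nadir} − 2x_{Pike} = 0 ⇒ x_{Nadir} = 8.5 − 0.5x_{Pike}.
Solving the two reaction functions simultaneously: (1 − (−2/7)(−0.5))x_{Pike} = 50/7 − (2/7)·8.5, so (6/7)x_{Pike} = 33/7 and x_{Pike} = 5.5.
Then x_{Nadir} = 8.5 − 0.5·5.5 = 5.75.
Price P = 63 − 2·11.25 = 40.5.
Pike's profit: (40.5 − 13)·5.5 − 1.5(5.5)² = 105.875.

105.875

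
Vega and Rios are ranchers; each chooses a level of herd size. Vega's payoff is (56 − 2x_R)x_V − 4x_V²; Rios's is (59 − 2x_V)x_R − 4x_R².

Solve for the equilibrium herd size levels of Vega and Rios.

Expanding Vega's payoff: 56x_V − 2x_Rx_V − 4x_V².
∂π/∂x_V = 56 − 2x_R − 8x_V = 0, so x_V = 7 − 0.25x_R.
Likewise for Rios: x_R = 7.375 − 0.25x_V.
Plugging x_R into Vega's best response: x_V = 7 − 0.25(7.375 − 0.25x_V) ⇒ 0.9375x_V = 165/32, so x_V = 5.5.
Then x_R = 7.375 − 0.25·5.5 = 6.

5.5, 6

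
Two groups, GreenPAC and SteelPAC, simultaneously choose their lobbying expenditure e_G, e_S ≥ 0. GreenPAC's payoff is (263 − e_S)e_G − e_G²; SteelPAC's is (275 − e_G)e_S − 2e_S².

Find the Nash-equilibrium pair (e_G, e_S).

111, 41

Expanding GreenPAC's payoff: 263e_G − e_Se_G − e_G².
∂π/∂e_G = 263 − e_S − 2e_G = 0, so e_G = 131.5 − 0.5e_S.
Likewise for SteelPAC: e_S = 68.75 − 0.25e_G.
Plugging e_S into GreenPAC's best response: e_G = 131.5 − 0.5(68.75 − 0.25e_G) ⇒ 0.875e_G = 97.125, so e_G = 111.
Then e_S = 68.75 − 0.25·111 = 41.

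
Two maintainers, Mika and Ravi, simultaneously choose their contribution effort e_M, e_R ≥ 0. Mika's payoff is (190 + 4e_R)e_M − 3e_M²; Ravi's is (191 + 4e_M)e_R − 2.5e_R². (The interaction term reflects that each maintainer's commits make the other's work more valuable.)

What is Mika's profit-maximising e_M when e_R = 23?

Expanding Mika's payoff: 190e_M + 4e_Re_M − 3e_M².
∂π/∂e_M = 190 + 4e_R − 6e_M = 0, so e_M = 95/3 + (2/3)e_R.
At e_R = 23: e_M = 95/3 + (2/3)·23 = 47.

47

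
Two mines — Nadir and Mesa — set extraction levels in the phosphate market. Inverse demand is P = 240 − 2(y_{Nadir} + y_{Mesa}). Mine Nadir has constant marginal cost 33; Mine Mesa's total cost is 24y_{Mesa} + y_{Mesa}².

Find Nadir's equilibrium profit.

3280.5

Mine Nadir's profit: π = y_{Nadir}(240 − 2(y_{Nadir} + y_{Mesa})) − 33y_{Nadir}.
∂π/∂y_{Nadir} = 207 − 4y_{Nadir} − 2y_{Mesa} = 0, so y_{Nadir} = 51.75 − 0.5y_{Mesa}.
For Mesa: ∂π/∂y_{Mesa} = 216 − 6y_{Mesa} − 2y_{Nadir} = 0 ⇒ y_{Mesa} = 36 − (1/3)y_{Nadir}.
Plugging y_{Mesa} into Nadir's best response: y_{Nadir} = 51.75 − 0.5(36 − (1/3)y_{Nadir}) ⇒ (5/6)y_{Nadir} = 33.75, so y_{Nadir} = 40.5.
Then y_{Mesa} = 36 − (1/3)·40.5 = 22.5.
Price P = 240 − 2·63 = 114.
Nadir's profit: (114 − 33)·40.5 = 3280.5.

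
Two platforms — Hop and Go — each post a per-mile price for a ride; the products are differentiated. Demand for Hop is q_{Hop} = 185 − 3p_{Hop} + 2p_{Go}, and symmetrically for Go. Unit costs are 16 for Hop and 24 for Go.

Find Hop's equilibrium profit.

Hop's profit: π = (p_{Hop} − 16)(185 − 3p_{Hop} + 2p_{Go}).
∂π/∂p_{Hop} = 233 − 6p_{Hop} + 2p_{Go} = 0 ⇒ p_{Hop} = 233/6 + (1/3)p_{Go}.
Similarly p_{Go} = 257/6 + (1/3)p_{Hop}.
Substituting the second reaction function into the first: p_{Hop} = 233/6 + (1/3)(257/6 + (1/3)p_{Hop}), which gives (8/9)p_{Hop} = 478/9 ⇒ p_{Hop} = 59.75.
Then p_{Go} = 257/6 + (1/3)·59.75 = 62.75.
q_{Hop} = 185 − 3·59.75 + 2·62.75 = 131.25.
Profit = (59.75 − 16)·131.25 = 5742.1875.

5742.1875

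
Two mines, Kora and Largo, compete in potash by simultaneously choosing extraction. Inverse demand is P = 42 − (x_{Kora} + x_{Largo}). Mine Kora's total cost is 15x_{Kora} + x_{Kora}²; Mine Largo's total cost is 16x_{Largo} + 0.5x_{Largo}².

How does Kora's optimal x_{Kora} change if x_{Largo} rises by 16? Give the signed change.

Mine Kora's profit: π = x_{Kora}(42 − (x_{Kora} + x_{Largo})) − 15x_{Kora} − x_{Kora}².
∂π/∂x_{Kora} = 27 − 4x_{Kora} − x_{Largo} = 0, so x_{Kora} = 6.75 − 0.25x_{Largo}.
The reaction-function slope is −0.25, so a 16-unit rise in x_{Largo} moves x_{Kora} by −0.25 × 16 = −4. Kora's best response falls — the actions are strategic substitutes.

-4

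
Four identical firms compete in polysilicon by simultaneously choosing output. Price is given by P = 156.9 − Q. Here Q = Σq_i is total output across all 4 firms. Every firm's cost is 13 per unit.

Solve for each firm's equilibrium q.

28.78

A representative firm's profit is π_i = q_i(156.9 − Q) − 13q_i, with Q = q_i + Σ_{j≠i} q_j.
First-order condition: 143.9 − 2q_i − Σ_{j≠i} q_j = 0.
Imposing symmetry (q_j = q for all j) turns Σ_{j≠i} q_j into 3q, so 143.9 = 5q and q = 28.78.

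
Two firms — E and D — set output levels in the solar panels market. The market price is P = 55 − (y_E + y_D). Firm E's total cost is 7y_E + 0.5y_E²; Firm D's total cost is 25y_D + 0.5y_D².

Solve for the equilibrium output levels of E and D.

Firm E's profit: π = y_E(55 − (y_E + y_D)) − 7y_E − 0.5y_E².
∂π/∂y_E = 48 − 3y_E − y_D = 0, so y_E = 16 − (1/3)y_D.
By the same steps for D: y_D = 10 − (1/3)y_E.
Solving the two reaction functions simultaneously: (1 − (−1/3)(−1/3))y_E = 16 − (1/3)·10, so (8/9)y_E = 38/3 and y_E = 14.25.
Then y_D = 10 − (1/3)·14.25 = 5.25.

14.25, 5.25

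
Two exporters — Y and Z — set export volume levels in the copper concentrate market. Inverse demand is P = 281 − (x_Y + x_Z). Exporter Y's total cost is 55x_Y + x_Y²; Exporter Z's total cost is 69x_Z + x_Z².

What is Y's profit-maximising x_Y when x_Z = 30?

Exporter Y's profit: π = x_Y(281 − (x_Y + x_Z)) − 55x_Y − x_Y².
∂π/∂x_Y = 226 − 4x_Y − x_Z = 0, so x_Y = 56.5 − 0.25x_Z.
At x_Z = 30: x_Y = 56.5 − 0.25·30 = 49.

49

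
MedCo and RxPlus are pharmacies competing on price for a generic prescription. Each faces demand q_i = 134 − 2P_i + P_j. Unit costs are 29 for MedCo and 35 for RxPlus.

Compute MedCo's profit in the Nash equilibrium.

2563.28

MedCo's profit: π = (P_{MedCo} − 29)(134 − 2P_{MedCo} + P_{RxPlus}).
∂π/∂P_{MedCo} = 192 − 4P_{MedCo} + P_{RxPlus} = 0 ⇒ P_{MedCo} = 48 + 0.25P_{RxPlus}.
Similarly P_{RxPlus} = 51 + 0.25P_{MedCo}.
Plugging P_{RxPlus} into MedCo's best response: P_{MedCo} = 48 + 0.25(51 + 0.25P_{MedCo}) ⇒ 0.9375P_{MedCo} = 60.75, so P_{MedCo} = 64.8.
Then P_{RxPlus} = 51 + 0.25·64.8 = 67.2.
q_{MedCo} = 134 − 2·64.8 + 67.2 = 71.6.
Profit = (64.8 − 29)·71.6 = 2563.28.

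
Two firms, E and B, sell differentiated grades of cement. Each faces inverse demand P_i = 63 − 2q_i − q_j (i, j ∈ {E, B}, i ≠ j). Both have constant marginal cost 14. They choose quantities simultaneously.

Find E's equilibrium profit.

Firm E's profit: π = q_E(63 − 2q_E − q_B) − 14q_E.
∂π/∂q_E = 49 − 4q_E − q_B = 0 ⇒ q_E = 12.25 − 0.25q_B.
By symmetry q_B = q_E; substituting into the reaction function, 1.25q_E = 12.25 and q_E = 9.8.
P_E = 63 − 2·9.8 − 9.8 = 33.6.
Profit = (33.6 − 14)·9.8 = 192.08.

192.08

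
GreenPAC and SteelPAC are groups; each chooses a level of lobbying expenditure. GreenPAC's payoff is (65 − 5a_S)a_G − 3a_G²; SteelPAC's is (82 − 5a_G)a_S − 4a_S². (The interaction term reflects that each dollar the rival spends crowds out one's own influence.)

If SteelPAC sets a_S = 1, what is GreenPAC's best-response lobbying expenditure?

Expanding GreenPAC's payoff: 65a_G − 5a_Sa_G − 3a_G².
∂π/∂a_G = 65 − 5a_S − 6a_G = 0, so a_G = 65/6 − (5/6)a_S.
At a_S = 1: a_G = 65/6 − (5/6)·1 = 10.

10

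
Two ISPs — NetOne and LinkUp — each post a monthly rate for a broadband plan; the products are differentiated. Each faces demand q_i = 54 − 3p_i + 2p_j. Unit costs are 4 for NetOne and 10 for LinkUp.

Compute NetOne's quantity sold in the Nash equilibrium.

NetOne's profit: π = (p_{NetOne} − 4)(54 − 3p_{NetOne} + 2p_{LinkUp}).
∂π/∂p_{NetOne} = 66 − 6p_{NetOne} + 2p_{LinkUp} = 0 ⇒ p_{NetOne} = 11 + (1/3)p_{LinkUp}.
Similarly p_{LinkUp} = 14 + (1/3)p_{NetOne}.
Solving the two reaction functions simultaneously: (1 − (1/3)(1/3))p_{NetOne} = 11 + (1/3)·14, so (8/9)p_{NetOne} = 47/3 and p_{NetOne} = 17.625.
Then p_{LinkUp} = 14 + (1/3)·17.625 = 19.875.
q_{NetOne} = 54 − 3·17.625 + 2·19.875 = 40.875.

40.875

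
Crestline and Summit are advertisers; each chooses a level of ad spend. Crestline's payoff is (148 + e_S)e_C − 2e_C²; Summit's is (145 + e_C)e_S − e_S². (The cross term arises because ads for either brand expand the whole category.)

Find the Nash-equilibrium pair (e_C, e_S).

Expanding Crestline's payoff: 148e_C + e_Se_C − 2e_C².
∂π/∂e_C = 148 + e_S − 4e_C = 0, so e_C = 37 + 0.25e_S.
Likewise for Summit: e_S = 72.5 + 0.5e_C.
Plugging e_S into Crestline's best response: e_C = 37 + 0.25(72.5 + 0.5e_C) ⇒ 0.875e_C = 55.125, so e_C = 63.
Then e_S = 72.5 + 0.5·63 = 104.

63, 104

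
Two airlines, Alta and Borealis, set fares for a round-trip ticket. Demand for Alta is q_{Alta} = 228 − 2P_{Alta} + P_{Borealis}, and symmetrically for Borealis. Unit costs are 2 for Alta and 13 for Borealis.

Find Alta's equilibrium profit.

Alta's profit: π = (P_{Alta} − 2)(228 − 2P_{Alta} + P_{Borealis}).
∂π/∂P_{Alta} = 232 − 4P_{Alta} + P_{Borealis} = 0 ⇒ P_{Alta} = 58 + 0.25P_{Borealis}.
Similarly P_{Borealis} = 63.5 + 0.25P_{Alta}.
Solving the two reaction functions simultaneously: (1 − (0.25)(0.25))P_{Alta} = 58 + 0.25·63.5, so 0.9375P_{Alta} = 73.875 and P_{Alta} = 78.8.
Then P_{Borealis} = 63.5 + 0.25·78.8 = 83.2.
q_{Alta} = 228 − 2·78.8 + 83.2 = 153.6.
Profit = (78.8 − 2)·153.6 = 11796.48.

11796.48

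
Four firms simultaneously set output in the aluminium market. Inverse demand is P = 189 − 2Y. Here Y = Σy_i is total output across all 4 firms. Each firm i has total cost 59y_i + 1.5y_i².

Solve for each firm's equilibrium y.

A representative firm's profit is π_i = y_i(189 − 2Y) − 59y_i − 1.5y_i², with Y = y_i + Σ_{j≠i} y_j.
First-order condition: 130 − 7y_i − 2Σ_{j≠i} y_j = 0.
Imposing symmetry (y_j = y for all j) turns Σ_{j≠i} y_j into 3y, so 130 = 13y and y = 10.

10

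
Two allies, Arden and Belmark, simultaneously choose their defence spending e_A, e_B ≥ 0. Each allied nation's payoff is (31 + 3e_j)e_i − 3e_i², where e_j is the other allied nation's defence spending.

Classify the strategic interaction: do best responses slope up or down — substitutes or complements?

Arden's payoff is (31 + 3e_B)e_A − 3e_A².
∂π/∂e_A = 31 + 3e_B − 6e_A = 0, so e_A = 31/6 + 0.5e_B.
The best-response slope de_A/de_B = 0.5 > 0: the reaction function is upward-sloping, so the choices are strategic complements.

strategic complements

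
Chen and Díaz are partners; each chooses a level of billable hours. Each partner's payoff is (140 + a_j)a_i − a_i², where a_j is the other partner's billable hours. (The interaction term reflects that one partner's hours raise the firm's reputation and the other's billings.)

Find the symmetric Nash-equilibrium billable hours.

Chen's payoff is (140 + a_D)a_C − a_C².
∂π/∂a_C = 140 + a_D − 2a_C = 0, so a_C = 70 + 0.5a_D.
By symmetry a_D = a_C; substituting into the reaction function, 0.5a_C = 70 and a_C = 140.

140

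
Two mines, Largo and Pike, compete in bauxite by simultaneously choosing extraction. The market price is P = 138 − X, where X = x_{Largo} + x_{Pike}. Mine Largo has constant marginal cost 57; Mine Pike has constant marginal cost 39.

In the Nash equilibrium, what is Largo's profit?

Mine Largo's profit: π = x_{Largo}(138 − (x_{Largo} + x_{Pike})) − 57x_{Largo}.
∂π/∂x_{Largo} = 81 − 2x_{Largo} − x_{Pike} = 0, so x_{Largo} = 40.5 − 0.5x_{Pike}.
By the same steps for Pike: x_{Pike} = 49.5 − 0.5x_{Largo}.
Plugging x_{Pike} into Largo's best response: x_{Largo} = 40.5 − 0.5(49.5 − 0.5x_{Largo}) ⇒ 0.75x_{Largo} = 15.75, so x_{Largo} = 21.
Then x_{Pike} = 49.5 − 0.5·21 = 39.
Price P = 138 − 60 = 78.
Largo's profit: (78 − 57)·21 = 441.

441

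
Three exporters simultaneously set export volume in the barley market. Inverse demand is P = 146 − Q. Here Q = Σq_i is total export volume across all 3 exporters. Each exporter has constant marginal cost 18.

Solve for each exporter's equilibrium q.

A representative exporter's profit is π_i = q_i(146 − Q) − 18q_i, with Q = q_i + Σ_{j≠i} q_j.
First-order condition: 128 − 2q_i − Σ_{j≠i} q_j = 0.
Imposing symmetry (q_j = q for all j) turns Σ_{j≠i} q_j into 2q, so 128 = 4q and q = 32.

32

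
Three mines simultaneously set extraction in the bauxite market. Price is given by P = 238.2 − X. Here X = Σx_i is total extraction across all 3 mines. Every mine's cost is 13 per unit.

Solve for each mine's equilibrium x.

A representative mine's profit is π_i = x_i(238.2 − X) − 13x_i, with X = x_i + Σ_{j≠i} x_j.
First-order condition: 225.2 − 2x_i − Σ_{j≠i} x_j = 0.
In a symmetric equilibrium every mine chooses the same x, so Σ_{j≠i} x_j = 2x. The condition becomes 225.2 − 4x = 0, giving x = 225.2/4 = 56.3.

56.3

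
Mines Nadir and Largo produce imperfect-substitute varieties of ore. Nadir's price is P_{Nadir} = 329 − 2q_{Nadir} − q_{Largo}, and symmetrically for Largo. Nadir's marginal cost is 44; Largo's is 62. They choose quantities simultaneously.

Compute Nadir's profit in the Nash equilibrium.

6774.48

Mine Nadir's profit: π = q_{Nadir}(329 − 2q_{Nadir} − q_{Largo}) − 44q_{Nadir}.
∂π/∂q_{Nadir} = 285 − 4q_{Nadir} − q_{Largo} = 0 ⇒ q_{Nadir} = 71.25 − 0.25q_{Largo}.
Similarly q_{Largo} = 66.75 − 0.25q_{Nadir}.
Solving the two reaction functions simultaneously: (1 − (−0.25)(−0.25))q_{Nadir} = 71.25 − 0.25·66.75, so 0.9375q_{Nadir} = 54.5625 and q_{Nadir} = 58.2.
Then q_{Largo} = 66.75 − 0.25·58.2 = 52.2.
P_{Nadir} = 329 − 2·58.2 − 52.2 = 160.4.
Profit = (160.4 − 44)·58.2 = 6774.48.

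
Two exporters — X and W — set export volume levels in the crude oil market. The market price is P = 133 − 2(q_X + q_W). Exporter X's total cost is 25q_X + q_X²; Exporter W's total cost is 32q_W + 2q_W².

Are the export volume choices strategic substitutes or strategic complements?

strategic substitutes

Exporter X's profit: π = q_X(133 − 2(q_X + q_W)) − 25q_X − q_X².
∂π/∂q_X = 108 − 6q_X − 2q_W = 0, so q_X = 18 − (1/3)q_W.
The best-response slope dq_X/dq_W = −1/3 < 0: the reaction function is downward-sloping, so the choices are strategic substitutes.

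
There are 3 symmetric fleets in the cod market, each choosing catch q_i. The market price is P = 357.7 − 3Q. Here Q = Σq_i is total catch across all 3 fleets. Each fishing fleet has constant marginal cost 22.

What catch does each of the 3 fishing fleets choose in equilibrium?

A representative fishing fleet's profit is π_i = q_i(357.7 − 3Q) − 22q_i, with Q = q_i + Σ_{j≠i} q_j.
First-order condition: 335.7 − 6q_i − 3Σ_{j≠i} q_j = 0.
In a symmetric equilibrium every fishing fleet chooses the same q, so Σ_{j≠i} q_j = 2q. The condition becomes 335.7 − 12q = 0, giving q = 335.7/12 = 27.975.

27.975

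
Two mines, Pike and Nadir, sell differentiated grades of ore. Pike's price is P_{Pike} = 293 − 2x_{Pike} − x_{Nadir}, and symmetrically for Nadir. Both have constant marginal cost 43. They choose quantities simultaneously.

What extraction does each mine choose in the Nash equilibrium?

50

Mine Pike's profit: π = x_{Pike}(293 − 2x_{Pike} − x_{Nadir}) − 43x_{Pike}.
∂π/∂x_{Pike} = 250 − 4x_{Pike} − x_{Nadir} = 0 ⇒ x_{Pike} = 62.5 − 0.25x_{Nadir}.
By symmetry x_{Nadir} = x_{Pike}; substituting into the reaction function, 1.25x_{Pike} = 62.5 and x_{Pike} = 50.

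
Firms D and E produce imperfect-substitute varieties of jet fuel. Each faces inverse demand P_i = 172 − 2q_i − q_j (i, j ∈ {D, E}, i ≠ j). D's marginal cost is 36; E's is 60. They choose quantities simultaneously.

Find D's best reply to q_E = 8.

Firm D's profit: π = q_D(172 − 2q_D − q_E) − 36q_D.
∂π/∂q_D = 136 − 4q_D − q_E = 0 ⇒ q_D = 34 − 0.25q_E.
At q_E = 8: q_D = 34 − 0.25·8 = 32.

32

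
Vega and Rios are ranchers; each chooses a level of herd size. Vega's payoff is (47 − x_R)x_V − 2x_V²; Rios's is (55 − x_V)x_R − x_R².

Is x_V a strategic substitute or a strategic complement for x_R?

Expanding Vega's payoff: 47x_V − x_Rx_V − 2x_V².
∂π/∂x_V = 47 − x_R − 4x_V = 0, so x_V = 11.75 − 0.25x_R.
The best-response slope dx_V/dx_R = −0.25 < 0: the reaction function is downward-sloping, so the choices are strategic substitutes.

strategic substitutes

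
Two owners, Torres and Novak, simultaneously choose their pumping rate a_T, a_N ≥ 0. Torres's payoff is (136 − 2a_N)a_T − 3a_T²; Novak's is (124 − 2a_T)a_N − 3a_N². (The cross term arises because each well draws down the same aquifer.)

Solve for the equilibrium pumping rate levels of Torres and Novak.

17.75, 14.75

Expanding Torres's payoff: 136a_T − 2a_Na_T − 3a_T².
∂π/∂a_T = 136 − 2a_N − 6a_T = 0, so a_T = 68/3 − (1/3)a_N.
Likewise for Novak: a_N = 62/3 − (1/3)a_T.
Substituting the second reaction function into the first: a_T = 68/3 − (1/3)(62/3 − (1/3)a_T), which gives (8/9)a_T = 142/9 ⇒ a_T = 17.75.
Then a_N = 62/3 − (1/3)·17.75 = 14.75.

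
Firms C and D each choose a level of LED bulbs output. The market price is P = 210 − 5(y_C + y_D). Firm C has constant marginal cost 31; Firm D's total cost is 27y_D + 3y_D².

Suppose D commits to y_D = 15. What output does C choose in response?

Firm C's profit: π = y_C(210 − 5(y_C + y_D)) − 31y_C.
∂π/∂y_C = 179 − 10y_C − 5y_D = 0, so y_C = 17.9 − 0.5y_D.
At y_D = 15: y_C = 17.9 − 0.5·15 = 10.4.

10.4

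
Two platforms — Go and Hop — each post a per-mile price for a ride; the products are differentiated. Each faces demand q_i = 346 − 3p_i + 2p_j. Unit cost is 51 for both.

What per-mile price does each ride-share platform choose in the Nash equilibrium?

Go's profit: π = (p_{Go} − 51)(346 − 3p_{Go} + 2p_{Hop}).
∂π/∂p_{Go} = 499 − 6p_{Go} + 2p_{Hop} = 0 ⇒ p_{Go} = 499/6 + (1/3)p_{Hop}.
By symmetry p_{Hop} = p_{Go}; substituting into the reaction function, (2/3)p_{Go} = 499/6 and p_{Go} = 124.75.

124.75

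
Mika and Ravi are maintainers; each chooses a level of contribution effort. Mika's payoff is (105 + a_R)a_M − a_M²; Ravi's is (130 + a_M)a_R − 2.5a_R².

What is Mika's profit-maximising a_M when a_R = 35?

70

Expanding Mika's payoff: 105a_M + a_Ra_M − a_M².
∂π/∂a_M = 105 + a_R − 2a_M = 0, so a_M = 52.5 + 0.5a_R.
At a_R = 35: a_M = 52.5 + 0.5·35 = 70.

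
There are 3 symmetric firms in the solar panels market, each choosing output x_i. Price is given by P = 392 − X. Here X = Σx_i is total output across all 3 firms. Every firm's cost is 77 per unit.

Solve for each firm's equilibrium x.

A representative firm's profit is π_i = x_i(392 − X) − 77x_i, with X = x_i + Σ_{j≠i} x_j.
First-order condition: 315 − 2x_i − Σ_{j≠i} x_j = 0.
Imposing symmetry (x_j = x for all j) turns Σ_{j≠i} x_j into 2x, so 315 = 4x and x = 78.75.

78.75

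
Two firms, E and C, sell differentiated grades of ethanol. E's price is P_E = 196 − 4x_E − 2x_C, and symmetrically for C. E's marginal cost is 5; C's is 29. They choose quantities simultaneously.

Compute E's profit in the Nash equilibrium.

Firm E's profit: π = x_E(196 − 4x_E − 2x_C) − 5x_E.
∂π/∂x_E = 191 − 8x_E − 2x_C = 0 ⇒ x_E = 23.875 − 0.25x_C.
Similarly x_C = 20.875 − 0.25x_E.
Solving the two reaction functions simultaneously: (1 − (−0.25)(−0.25))x_E = 23.875 − 0.25·20.875, so 0.9375x_E = 597/32 and x_E = 19.9.
Then x_C = 20.875 − 0.25·19.9 = 15.9.
P_E = 196 − 4·19.9 − 2·15.9 = 84.6.
Profit = (84.6 − 5)·19.9 = 1584.04.

1584.04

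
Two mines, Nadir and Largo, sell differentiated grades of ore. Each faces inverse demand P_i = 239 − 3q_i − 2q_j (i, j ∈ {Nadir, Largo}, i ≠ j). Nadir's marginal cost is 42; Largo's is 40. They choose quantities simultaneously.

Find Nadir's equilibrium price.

Mine Nadir's profit: π = q_{Nadir}(239 − 3q_{Nadir} − 2q_{Largo}) − 42q_{Nadir}.
∂π/∂q_{Nadir} = 197 − 6q_{Nadir} − 2q_{Largo} = 0 ⇒ q_{Nadir} = 197/6 − (1/3)q_{Largo}.
Similarly q_{Largo} = 199/6 − (1/3)q_{Nadir}.
Plugging q_{Largo} into Nadir's best response: q_{Nadir} = 197/6 − (1/3)(199/6 − (1/3)q_{Nadir}) ⇒ (8/9)q_{Nadir} = 196/9, so q_{Nadir} = 24.5.
Then q_{Largo} = 199/6 − (1/3)·24.5 = 25.
P_{Nadir} = 239 − 3·24.5 − 2·25 = 115.5.

115.5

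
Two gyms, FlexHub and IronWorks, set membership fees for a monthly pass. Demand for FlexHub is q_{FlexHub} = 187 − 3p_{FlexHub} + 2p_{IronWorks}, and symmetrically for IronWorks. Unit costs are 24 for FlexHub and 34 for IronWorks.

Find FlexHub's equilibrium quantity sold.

127.875

FlexHub's profit: π = (p_{FlexHub} − 24)(187 − 3p_{FlexHub} + 2p_{IronWorks}).
∂π/∂p_{FlexHub} = 259 − 6p_{FlexHub} + 2p_{IronWorks} = 0 ⇒ p_{FlexHub} = 259/6 + (1/3)p_{IronWorks}.
Similarly p_{IronWorks} = 289/6 + (1/3)p_{FlexHub}.
Solving the two reaction functions simultaneously: (1 − (1/3)(1/3))p_{FlexHub} = 259/6 + (1/3)·(289/6), so (8/9)p_{FlexHub} = 533/9 and p_{FlexHub} = 66.625.
Then p_{IronWorks} = 289/6 + (1/3)·66.625 = 70.375.
q_{FlexHub} = 187 − 3·66.625 + 2·70.375 = 127.875.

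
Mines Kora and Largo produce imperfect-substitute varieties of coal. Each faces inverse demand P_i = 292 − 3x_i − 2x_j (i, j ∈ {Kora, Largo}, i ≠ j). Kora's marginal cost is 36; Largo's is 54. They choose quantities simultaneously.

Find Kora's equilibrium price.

135.375

Mine Kora's profit: π = x_{Kora}(292 − 3x_{Kora} − 2x_{Largo}) − 36x_{Kora}.
∂π/∂x_{Kora} = 256 − 6x_{Kora} − 2x_{Largo} = 0 ⇒ x_{Kora} = 128/3 − (1/3)x_{Largo}.
Similarly x_{Largo} = 119/3 − (1/3)x_{Kora}.
Solving the two reaction functions simultaneously: (1 − (−1/3)(−1/3))x_{Kora} = 128/3 − (1/3)·(119/3), so (8/9)x_{Kora} = 265/9 and x_{Kora} = 33.125.
Then x_{Largo} = 119/3 − (1/3)·33.125 = 28.625.
P_{Kora} = 292 − 3·33.125 − 2·28.625 = 135.375.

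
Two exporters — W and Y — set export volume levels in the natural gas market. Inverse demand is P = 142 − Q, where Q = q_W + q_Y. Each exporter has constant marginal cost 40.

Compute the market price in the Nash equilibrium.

74

Exporter W's profit: π = q_W(142 − (q_W + q_Y)) − 40q_W.
∂π/∂q_W = 102 − 2q_W − q_Y = 0, so q_W = 51 − 0.5q_Y.
Setting q_W = q_Y in the reaction function: q_W = 51 − 0.5q_W, so q_W = 51 / 1.5 = 34.
Equilibrium price: P = 142 − 68 = 74.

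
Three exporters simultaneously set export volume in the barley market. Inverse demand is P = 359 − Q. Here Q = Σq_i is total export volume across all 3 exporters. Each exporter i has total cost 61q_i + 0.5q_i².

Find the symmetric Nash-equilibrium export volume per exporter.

59.6

A representative exporter's profit is π_i = q_i(359 − Q) − 61q_i − 0.5q_i², with Q = q_i + Σ_{j≠i} q_j.
First-order condition: 298 − 3q_i − Σ_{j≠i} q_j = 0.
In a symmetric equilibrium every exporter chooses the same q, so Σ_{j≠i} q_j = 2q. The condition becomes 298 − 5q = 0, giving q = 298/5 = 59.6.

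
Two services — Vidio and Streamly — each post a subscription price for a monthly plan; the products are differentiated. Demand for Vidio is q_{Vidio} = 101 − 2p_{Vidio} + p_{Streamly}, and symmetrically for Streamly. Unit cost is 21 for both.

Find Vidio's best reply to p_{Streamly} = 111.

63.5

Vidio's profit: π = (p_{Vidio} − 21)(101 − 2p_{Vidio} + p_{Streamly}).
∂π/∂p_{Vidio} = 143 − 4p_{Vidio} + p_{Streamly} = 0 ⇒ p_{Vidio} = 35.75 + 0.25p_{Streamly}.
At p_{Streamly} = 111: p_{Vidio} = 35.75 + 0.25·111 = 63.5.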